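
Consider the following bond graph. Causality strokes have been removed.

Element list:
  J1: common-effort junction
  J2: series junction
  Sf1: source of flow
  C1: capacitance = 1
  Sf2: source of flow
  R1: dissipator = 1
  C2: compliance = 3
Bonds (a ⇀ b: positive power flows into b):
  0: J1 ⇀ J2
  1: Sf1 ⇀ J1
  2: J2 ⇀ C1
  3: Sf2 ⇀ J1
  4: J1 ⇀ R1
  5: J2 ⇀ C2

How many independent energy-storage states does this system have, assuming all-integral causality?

2  (C1, C2 all integral)

bond 1 →Sf1  (source Sf1 imposes f)
bond 3 →Sf2  (Sf2 fixes flow; stroke at Sf2)
bond 2 →J2  (prefer integral on C1)
bond 5 →J2  (prefer integral on C2)
bond 0 →J1  (only one flow-in slot at J2)
bond 4 →R1  (common-e at J1 fixed by 0)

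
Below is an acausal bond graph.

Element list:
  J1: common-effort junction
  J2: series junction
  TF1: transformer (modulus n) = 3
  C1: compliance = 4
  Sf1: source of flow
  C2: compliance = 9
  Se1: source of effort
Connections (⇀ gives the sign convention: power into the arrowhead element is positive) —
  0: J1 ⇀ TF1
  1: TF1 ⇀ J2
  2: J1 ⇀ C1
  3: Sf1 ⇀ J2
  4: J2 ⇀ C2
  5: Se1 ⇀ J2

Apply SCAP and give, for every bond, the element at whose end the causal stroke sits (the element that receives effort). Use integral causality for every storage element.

#3 |Sf1  (Sf1: flow source, stroke at near end)
#5 |J2  (Se1: effort source, stroke at far end)
#1 |J2  (1-jn J2 has f-setter on 3)
#4 |J2  (J2 flow already set via bond 3)
#0 |TF1  (TF TF1: opposite of bond 1)
#2 |J1  (J1: last free bond brings effort in)

β0 stroke at TF1
β1 stroke at J2
β2 stroke at J1
β3 stroke at Sf1
β4 stroke at J2
β5 stroke at J2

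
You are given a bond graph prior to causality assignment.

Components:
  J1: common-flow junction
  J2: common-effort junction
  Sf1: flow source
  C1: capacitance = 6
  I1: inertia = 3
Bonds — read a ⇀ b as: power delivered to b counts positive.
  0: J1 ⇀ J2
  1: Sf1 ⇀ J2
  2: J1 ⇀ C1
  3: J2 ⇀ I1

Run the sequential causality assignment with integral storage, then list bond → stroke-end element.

b0 stroke at J2
b1 stroke at Sf1
b2 stroke at J1
b3 stroke at I1

β1 stroke at Sf1  (Sf1 (Sf) sets flow on bond)
β2 stroke at J1  (C1: C, integral causality)
β0 stroke at J2  (only one flow-in slot at J1)
β3 stroke at I1  (J2: bond 0 brought effort, rest push out)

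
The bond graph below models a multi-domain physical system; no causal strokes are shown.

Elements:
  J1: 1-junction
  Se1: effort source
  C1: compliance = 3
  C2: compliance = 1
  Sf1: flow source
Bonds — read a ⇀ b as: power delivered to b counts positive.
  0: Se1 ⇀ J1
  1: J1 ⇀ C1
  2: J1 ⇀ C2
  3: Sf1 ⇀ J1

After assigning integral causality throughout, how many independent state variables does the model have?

β0 |J1  (source Se1 imposes e)
β3 |Sf1  (Sf1: flow source, stroke at near end)
β1 |J1  (J1 flow already set via bond 3)
β2 |J1  (1-jn J1 has f-setter on 3)

2  (C1, C2 all integral)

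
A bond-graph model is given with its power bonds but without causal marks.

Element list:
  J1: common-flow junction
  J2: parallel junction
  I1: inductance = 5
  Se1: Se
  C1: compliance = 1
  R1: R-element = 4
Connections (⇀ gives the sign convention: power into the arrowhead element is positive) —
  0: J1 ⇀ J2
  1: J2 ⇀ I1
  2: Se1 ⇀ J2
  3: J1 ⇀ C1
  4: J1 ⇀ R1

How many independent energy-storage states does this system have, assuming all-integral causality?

2  (C1, I1 all integral)

b2 →J2  (Se1 (Se) sets effort on bond)
b0 →J1  (J2 effort already set via bond 2)
b1 →I1  (0-jn J2 has e-setter on 2)
b3 →J1  (C1: C, integral causality)
b4 →R1  (J1 needs exactly one f-in)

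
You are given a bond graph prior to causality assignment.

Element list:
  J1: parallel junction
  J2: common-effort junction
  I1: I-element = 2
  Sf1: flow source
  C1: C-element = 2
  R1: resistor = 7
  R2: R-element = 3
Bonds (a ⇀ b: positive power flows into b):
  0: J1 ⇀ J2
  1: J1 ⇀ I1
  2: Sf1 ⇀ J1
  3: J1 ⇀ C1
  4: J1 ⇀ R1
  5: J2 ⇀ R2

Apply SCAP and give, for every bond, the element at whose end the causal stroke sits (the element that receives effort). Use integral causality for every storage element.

bond 0 →J2
bond 1 →I1
bond 2 →Sf1
bond 3 →J1
bond 4 →R1
bond 5 →R2

#2 stroke at Sf1  (Sf1 (Sf) sets flow on bond)
#1 stroke at I1  (prefer integral on I1)
#3 stroke at J1  (C1 outputs effort q/C1)
#0 stroke at J2  (J1 effort already set via bond 3)
#4 stroke at R1  (0-jn J1 has e-setter on 3)
#5 stroke at R2  (0-jn J2 has e-setter on 0)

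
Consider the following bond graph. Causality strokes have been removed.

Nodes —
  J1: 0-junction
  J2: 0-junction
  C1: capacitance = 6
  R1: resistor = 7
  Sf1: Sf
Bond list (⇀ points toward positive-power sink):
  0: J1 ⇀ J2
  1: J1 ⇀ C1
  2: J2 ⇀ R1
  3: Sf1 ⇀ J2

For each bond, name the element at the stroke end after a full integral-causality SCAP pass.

β0 |J2
β1 |J1
β2 |R1
β3 |Sf1

β3 →Sf1  (Sf1 fixes flow; stroke at Sf1)
β1 →J1  (C1 integral (e out))
β0 →J2  (0-jn J1 has e-setter on 1)
β2 →R1  (J2: bond 0 brought effort, rest push out)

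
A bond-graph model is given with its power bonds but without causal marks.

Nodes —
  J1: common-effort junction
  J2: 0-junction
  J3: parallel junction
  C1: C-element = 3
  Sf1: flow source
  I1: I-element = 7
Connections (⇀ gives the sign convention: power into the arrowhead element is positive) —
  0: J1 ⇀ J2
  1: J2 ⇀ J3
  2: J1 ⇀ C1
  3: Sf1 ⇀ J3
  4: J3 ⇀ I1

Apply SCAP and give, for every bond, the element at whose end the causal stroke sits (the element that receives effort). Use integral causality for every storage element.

#0 →J2
#1 →J3
#2 →J1
#3 →Sf1
#4 →I1

β3 stroke→Sf1  (Sf1 fixes flow; stroke at Sf1)
β2 stroke→J1  (C1 outputs effort q/C1)
β0 stroke→J2  (0-jn J1 has e-setter on 2)
β1 stroke→J3  (J2: bond 0 brought effort, rest push out)
β4 stroke→I1  (J3: bond 1 brought effort, rest push out)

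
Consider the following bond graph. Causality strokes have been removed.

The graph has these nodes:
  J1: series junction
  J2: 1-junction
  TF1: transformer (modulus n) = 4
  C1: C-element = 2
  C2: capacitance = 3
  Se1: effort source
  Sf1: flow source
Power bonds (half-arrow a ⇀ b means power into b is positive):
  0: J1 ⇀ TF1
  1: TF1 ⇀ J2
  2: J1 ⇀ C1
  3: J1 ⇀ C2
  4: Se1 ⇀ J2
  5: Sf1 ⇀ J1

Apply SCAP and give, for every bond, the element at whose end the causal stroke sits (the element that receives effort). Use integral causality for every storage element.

bond 4 stroke→J2  (Se1 (Se) sets effort on bond)
bond 5 stroke→Sf1  (Sf1 (Sf) sets flow on bond)
bond 0 stroke→J1  (J1 flow already set via bond 5)
bond 2 stroke→J1  (J1 flow already set via bond 5)
bond 3 stroke→J1  (J1 flow already set via bond 5)
bond 1 stroke→TF1  (only one flow-in slot at J2)

β0 →J1
β1 →TF1
β2 →J1
β3 →J1
β4 →J2
β5 →Sf1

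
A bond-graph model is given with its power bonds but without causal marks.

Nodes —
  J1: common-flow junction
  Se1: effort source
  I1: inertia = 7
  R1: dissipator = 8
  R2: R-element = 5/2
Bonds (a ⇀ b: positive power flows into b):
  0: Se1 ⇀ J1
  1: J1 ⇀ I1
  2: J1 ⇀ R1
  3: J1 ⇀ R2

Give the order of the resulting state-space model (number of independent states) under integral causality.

β0 stroke→J1  (Se1 (Se) sets effort on bond)
β1 stroke→I1  (I1: I, integral causality)
β2 stroke→J1  (common-f at J1 fixed by 1)
β3 stroke→J1  (common-f at J1 fixed by 1)

1  (I1 all integral)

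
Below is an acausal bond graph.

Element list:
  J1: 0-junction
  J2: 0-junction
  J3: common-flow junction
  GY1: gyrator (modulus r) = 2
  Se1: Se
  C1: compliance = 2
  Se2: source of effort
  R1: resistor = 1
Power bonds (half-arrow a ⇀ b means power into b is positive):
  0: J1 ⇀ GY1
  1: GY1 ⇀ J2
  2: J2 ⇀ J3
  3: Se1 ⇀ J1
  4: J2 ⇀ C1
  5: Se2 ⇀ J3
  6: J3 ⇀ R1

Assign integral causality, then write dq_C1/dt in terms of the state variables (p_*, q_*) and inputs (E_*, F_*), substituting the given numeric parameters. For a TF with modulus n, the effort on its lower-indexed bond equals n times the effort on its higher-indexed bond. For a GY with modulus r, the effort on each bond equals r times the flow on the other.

dq_C1/dt = E_Se1/2 - E_Se2 - q_C1/2

b3 |J1  (Se1 fixes effort; stroke away)
b5 |J3  (Se2 fixes effort; stroke away)
b0 |GY1  (J1 effort already set via bond 3)
b1 |GY1  (GY1: gyrator matches bond 0)
b4 |J2  (C1: C, integral causality)
b2 |J3  (0-jn J2 has e-setter on 4)
b6 |R1  (closing 1-jn rule on J3)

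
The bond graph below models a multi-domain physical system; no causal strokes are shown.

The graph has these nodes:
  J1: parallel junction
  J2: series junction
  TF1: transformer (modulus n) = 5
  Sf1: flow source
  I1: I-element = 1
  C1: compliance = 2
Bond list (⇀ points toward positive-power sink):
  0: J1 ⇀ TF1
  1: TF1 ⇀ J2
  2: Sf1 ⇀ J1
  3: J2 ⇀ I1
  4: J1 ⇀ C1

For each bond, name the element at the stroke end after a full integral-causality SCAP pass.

bond 0 stroke at TF1
bond 1 stroke at J2
bond 2 stroke at Sf1
bond 3 stroke at I1
bond 4 stroke at J1

β2 stroke at Sf1  (Sf1: flow source, stroke at near end)
β3 stroke at I1  (prefer integral on I1)
β1 stroke at J2  (common-f at J2 fixed by 3)
β0 stroke at TF1  (through TF1, causality passes straight; one stroke at TF1)
β4 stroke at J1  (only one effort-in slot at J1)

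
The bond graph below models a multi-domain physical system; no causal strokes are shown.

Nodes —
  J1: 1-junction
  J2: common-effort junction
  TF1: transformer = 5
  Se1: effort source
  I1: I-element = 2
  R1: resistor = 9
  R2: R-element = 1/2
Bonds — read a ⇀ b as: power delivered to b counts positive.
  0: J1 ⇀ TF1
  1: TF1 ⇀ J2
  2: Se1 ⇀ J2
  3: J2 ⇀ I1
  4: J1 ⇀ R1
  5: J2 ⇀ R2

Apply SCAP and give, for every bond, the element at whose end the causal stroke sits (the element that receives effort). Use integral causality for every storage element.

β2 stroke→J2  (Se1: effort source, stroke at far end)
β1 stroke→TF1  (0-jn J2 has e-setter on 2)
β3 stroke→I1  (0-jn J2 has e-setter on 2)
β5 stroke→R2  (common-e at J2 fixed by 2)
β0 stroke→J1  (through TF1, causality passes straight; one stroke at TF1)
β4 stroke→R1  (J1 needs exactly one f-in)

#0 →J1
#1 →TF1
#2 →J2
#3 →I1
#4 →R1
#5 →R2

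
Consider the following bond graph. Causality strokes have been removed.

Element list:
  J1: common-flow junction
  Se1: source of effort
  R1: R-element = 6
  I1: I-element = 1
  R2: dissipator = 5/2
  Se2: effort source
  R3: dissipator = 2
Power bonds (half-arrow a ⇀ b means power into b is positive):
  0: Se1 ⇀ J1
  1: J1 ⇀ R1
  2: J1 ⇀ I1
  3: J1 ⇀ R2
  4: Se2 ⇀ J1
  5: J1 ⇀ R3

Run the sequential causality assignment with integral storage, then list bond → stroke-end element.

β0 →J1  (Se1 (Se) sets effort on bond)
β4 →J1  (Se2 fixes effort; stroke away)
β2 →I1  (I1 outputs flow p/I1)
β1 →J1  (common-f at J1 fixed by 2)
β3 →J1  (1-jn J1 has f-setter on 2)
β5 →J1  (1-jn J1 has f-setter on 2)

β0 stroke→J1
β1 stroke→J1
β2 stroke→I1
β3 stroke→J1
β4 stroke→J1
β5 stroke→J1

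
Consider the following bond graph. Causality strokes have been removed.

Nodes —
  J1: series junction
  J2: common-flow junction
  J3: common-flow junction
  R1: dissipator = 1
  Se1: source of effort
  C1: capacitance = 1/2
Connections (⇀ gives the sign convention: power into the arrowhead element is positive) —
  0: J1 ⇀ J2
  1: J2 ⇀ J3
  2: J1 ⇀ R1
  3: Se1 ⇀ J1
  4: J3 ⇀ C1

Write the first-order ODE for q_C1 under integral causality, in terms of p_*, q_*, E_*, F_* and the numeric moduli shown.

β3 |J1  (source Se1 imposes e)
β4 |J3  (C1 integral (e out))
β1 |J2  (J3 needs exactly one f-in)
β0 |J1  (J2: last free bond brings flow in)
β2 |R1  (J1: last free bond brings flow in)

dq_C1/dt = E_Se1 - 2*q_C1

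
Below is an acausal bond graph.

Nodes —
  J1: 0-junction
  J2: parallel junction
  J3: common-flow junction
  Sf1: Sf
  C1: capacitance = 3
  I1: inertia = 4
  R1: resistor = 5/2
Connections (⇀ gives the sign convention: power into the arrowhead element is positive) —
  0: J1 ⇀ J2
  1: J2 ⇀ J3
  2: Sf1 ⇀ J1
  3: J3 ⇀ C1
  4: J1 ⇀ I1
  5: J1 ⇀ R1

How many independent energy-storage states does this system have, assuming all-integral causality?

2  (C1, I1 all integral)

bond 2 stroke→Sf1  (source Sf1 imposes f)
bond 3 stroke→J3  (C1 integral (e out))
bond 1 stroke→J2  (J3: last free bond brings flow in)
bond 0 stroke→J1  (common-e at J2 fixed by 1)
bond 4 stroke→I1  (J1 effort already set via bond 0)
bond 5 stroke→R1  (J1 effort already set via bond 0)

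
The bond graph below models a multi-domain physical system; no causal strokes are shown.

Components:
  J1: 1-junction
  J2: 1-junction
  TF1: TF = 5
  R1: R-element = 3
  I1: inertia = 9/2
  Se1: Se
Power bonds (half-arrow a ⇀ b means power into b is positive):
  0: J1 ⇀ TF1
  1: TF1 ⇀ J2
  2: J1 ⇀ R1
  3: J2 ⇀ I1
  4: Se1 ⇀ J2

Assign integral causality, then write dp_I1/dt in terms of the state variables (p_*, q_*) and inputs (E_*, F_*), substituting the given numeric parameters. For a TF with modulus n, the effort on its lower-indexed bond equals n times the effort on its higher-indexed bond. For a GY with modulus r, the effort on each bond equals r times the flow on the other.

dp_I1/dt = E_Se1 - 2*p_I1/75

bond 4 stroke at J2  (source Se1 imposes e)
bond 3 stroke at I1  (I1 outputs flow p/I1)
bond 1 stroke at J2  (J2: bond 3 brought flow, rest push out)
bond 0 stroke at TF1  (TF TF1: opposite of bond 1)
bond 2 stroke at J1  (common-f at J1 fixed by 0)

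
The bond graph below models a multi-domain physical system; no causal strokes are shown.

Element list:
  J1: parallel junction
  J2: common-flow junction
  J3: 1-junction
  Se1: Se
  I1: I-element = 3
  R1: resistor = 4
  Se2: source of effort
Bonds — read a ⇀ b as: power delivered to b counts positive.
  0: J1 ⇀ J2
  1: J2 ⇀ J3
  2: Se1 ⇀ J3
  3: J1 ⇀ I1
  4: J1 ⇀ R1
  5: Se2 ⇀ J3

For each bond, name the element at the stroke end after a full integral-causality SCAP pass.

b2 →J3  (source Se1 imposes e)
b5 →J3  (Se2 (Se) sets effort on bond)
b1 →J2  (closing 1-jn rule on J3)
b0 →J1  (J2 needs exactly one f-in)
b3 →I1  (J1 effort already set via bond 0)
b4 →R1  (common-e at J1 fixed by 0)

β0 stroke at J1
β1 stroke at J2
β2 stroke at J3
β3 stroke at I1
β4 stroke at R1
β5 stroke at J3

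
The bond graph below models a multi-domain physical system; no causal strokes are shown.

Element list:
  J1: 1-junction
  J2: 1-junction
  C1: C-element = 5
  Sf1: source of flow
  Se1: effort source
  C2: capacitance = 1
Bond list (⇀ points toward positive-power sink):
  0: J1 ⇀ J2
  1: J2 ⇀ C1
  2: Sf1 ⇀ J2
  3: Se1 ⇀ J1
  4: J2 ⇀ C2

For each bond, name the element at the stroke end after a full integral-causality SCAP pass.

bond 2 stroke→Sf1  (source Sf1 imposes f)
bond 3 stroke→J1  (source Se1 imposes e)
bond 0 stroke→J2  (only one flow-in slot at J1)
bond 1 stroke→J2  (common-f at J2 fixed by 2)
bond 4 stroke→J2  (J2 flow already set via bond 2)

bond 0 →J2
bond 1 →J2
bond 2 →Sf1
bond 3 →J1
bond 4 →J2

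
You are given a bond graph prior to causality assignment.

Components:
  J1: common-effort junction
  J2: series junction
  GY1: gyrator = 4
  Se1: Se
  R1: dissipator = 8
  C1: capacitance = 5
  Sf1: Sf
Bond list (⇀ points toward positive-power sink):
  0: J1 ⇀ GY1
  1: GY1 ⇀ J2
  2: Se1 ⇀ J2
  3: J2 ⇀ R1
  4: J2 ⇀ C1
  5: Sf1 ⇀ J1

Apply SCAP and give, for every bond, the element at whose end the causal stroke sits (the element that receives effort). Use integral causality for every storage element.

β2 |J2  (Se1: effort source, stroke at far end)
β5 |Sf1  (Sf1 (Sf) sets flow on bond)
β0 |J1  (only one effort-in slot at J1)
β1 |J2  (GY1: gyrator matches bond 0)
β4 |J2  (C1 outputs effort q/C1)
β3 |R1  (only one flow-in slot at J2)

β0 |J1
β1 |J2
β2 |J2
β3 |R1
β4 |J2
β5 |Sf1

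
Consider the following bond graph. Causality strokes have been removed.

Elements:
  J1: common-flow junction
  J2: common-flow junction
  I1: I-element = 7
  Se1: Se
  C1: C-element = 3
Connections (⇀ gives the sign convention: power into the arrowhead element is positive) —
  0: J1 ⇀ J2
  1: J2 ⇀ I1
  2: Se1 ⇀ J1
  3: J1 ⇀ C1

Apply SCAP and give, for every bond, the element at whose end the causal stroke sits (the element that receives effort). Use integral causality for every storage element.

bond 0 →J2
bond 1 →I1
bond 2 →J1
bond 3 →J1

b2 |J1  (source Se1 imposes e)
b1 |I1  (I1 outputs flow p/I1)
b0 |J2  (J2: bond 1 brought flow, rest push out)
b3 |J1  (common-f at J1 fixed by 0)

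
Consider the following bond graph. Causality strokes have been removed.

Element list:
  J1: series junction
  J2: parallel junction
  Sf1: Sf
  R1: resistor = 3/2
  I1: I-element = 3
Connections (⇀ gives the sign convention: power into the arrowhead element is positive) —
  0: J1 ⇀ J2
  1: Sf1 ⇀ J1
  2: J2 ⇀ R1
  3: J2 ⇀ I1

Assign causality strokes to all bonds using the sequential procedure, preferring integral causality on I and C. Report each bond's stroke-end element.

#0 |J1
#1 |Sf1
#2 |J2
#3 |I1

#1 →Sf1  (source Sf1 imposes f)
#0 →J1  (1-jn J1 has f-setter on 1)
#3 →I1  (prefer integral on I1)
#2 →J2  (J2 needs exactly one e-in)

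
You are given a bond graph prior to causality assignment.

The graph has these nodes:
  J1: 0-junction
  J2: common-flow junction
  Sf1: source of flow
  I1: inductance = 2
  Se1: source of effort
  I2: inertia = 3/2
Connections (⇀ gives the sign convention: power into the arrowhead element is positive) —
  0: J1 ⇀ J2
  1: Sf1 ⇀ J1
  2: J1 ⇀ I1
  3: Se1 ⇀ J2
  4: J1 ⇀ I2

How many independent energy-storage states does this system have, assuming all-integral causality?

2  (I1, I2 all integral)

bond 1 →Sf1  (Sf1: flow source, stroke at near end)
bond 3 →J2  (Se1 fixes effort; stroke away)
bond 0 →J1  (J2 needs exactly one f-in)
bond 2 →I1  (common-e at J1 fixed by 0)
bond 4 →I2  (common-e at J1 fixed by 0)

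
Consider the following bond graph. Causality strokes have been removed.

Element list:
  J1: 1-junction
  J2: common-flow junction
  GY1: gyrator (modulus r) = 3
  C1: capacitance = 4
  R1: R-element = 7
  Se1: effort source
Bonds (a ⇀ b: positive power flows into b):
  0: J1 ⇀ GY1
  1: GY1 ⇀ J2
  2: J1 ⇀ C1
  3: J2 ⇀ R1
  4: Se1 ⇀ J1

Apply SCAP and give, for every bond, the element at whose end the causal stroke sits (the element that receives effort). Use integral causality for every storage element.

bond 4 →J1  (Se1: effort source, stroke at far end)
bond 2 →J1  (C1 outputs effort q/C1)
bond 0 →GY1  (J1: last free bond brings flow in)
bond 1 →GY1  (through GY1, causality inverts; strokes same side of GY1)
bond 3 →J2  (J2 flow already set via bond 1)

#0 stroke at GY1
#1 stroke at GY1
#2 stroke at J1
#3 stroke at J2
#4 stroke at J1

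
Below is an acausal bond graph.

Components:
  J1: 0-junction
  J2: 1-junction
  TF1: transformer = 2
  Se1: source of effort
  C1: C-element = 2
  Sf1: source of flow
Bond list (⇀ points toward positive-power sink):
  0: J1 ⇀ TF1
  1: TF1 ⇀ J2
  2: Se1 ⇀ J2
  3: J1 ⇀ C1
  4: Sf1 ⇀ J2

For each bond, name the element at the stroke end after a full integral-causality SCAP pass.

#0 stroke→TF1
#1 stroke→J2
#2 stroke→J2
#3 stroke→J1
#4 stroke→Sf1

β2 stroke at J2  (Se1: effort source, stroke at far end)
β4 stroke at Sf1  (Sf1 (Sf) sets flow on bond)
β1 stroke at J2  (1-jn J2 has f-setter on 4)
β0 stroke at TF1  (TF1 one-in-one-out from 1)
β3 stroke at J1  (J1 needs exactly one e-in)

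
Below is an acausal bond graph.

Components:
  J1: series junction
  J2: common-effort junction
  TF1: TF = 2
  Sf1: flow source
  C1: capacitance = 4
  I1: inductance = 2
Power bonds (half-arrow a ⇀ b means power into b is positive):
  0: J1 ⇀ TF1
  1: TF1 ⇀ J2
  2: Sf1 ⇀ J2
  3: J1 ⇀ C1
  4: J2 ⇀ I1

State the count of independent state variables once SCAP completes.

2  (C1, I1 all integral)

β2 |Sf1  (source Sf1 imposes f)
β3 |J1  (C1: C, integral causality)
β0 |TF1  (J1: last free bond brings flow in)
β1 |J2  (through TF1, causality passes straight; one stroke at TF1)
β4 |I1  (J2 effort already set via bond 1)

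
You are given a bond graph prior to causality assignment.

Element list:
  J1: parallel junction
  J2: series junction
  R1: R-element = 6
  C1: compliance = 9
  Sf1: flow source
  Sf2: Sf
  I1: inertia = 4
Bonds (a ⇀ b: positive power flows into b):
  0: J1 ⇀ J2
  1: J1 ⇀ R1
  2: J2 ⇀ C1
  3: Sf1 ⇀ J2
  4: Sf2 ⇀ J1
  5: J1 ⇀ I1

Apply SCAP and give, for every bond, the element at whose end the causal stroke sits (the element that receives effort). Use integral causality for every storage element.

β0 |J2
β1 |J1
β2 |J2
β3 |Sf1
β4 |Sf2
β5 |I1

bond 3 stroke at Sf1  (Sf1: flow source, stroke at near end)
bond 4 stroke at Sf2  (Sf2 fixes flow; stroke at Sf2)
bond 0 stroke at J2  (1-jn J2 has f-setter on 3)
bond 2 stroke at J2  (J2 flow already set via bond 3)
bond 5 stroke at I1  (I1 integral (f out))
bond 1 stroke at J1  (J1: last free bond brings effort in)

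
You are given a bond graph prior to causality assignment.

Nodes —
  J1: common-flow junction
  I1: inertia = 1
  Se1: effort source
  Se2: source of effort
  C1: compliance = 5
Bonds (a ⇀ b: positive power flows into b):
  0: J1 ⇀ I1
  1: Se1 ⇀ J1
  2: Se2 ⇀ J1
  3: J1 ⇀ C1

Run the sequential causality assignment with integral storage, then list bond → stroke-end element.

b1 stroke at J1  (Se1 (Se) sets effort on bond)
b2 stroke at J1  (Se2: effort source, stroke at far end)
b0 stroke at I1  (I1: I, integral causality)
b3 stroke at J1  (common-f at J1 fixed by 0)

b0 stroke at I1
b1 stroke at J1
b2 stroke at J1
b3 stroke at J1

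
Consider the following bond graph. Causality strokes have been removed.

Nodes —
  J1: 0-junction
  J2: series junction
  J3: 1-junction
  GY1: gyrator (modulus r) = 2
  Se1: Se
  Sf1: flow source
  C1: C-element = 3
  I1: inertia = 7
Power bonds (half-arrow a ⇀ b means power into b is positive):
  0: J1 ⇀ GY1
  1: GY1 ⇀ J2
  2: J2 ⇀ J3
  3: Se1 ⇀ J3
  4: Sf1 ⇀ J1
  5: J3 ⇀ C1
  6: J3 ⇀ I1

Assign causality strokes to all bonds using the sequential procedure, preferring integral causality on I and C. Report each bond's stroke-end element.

β0 stroke at J1
β1 stroke at J2
β2 stroke at J3
β3 stroke at J3
β4 stroke at Sf1
β5 stroke at J3
β6 stroke at I1

b3 stroke→J3  (Se1: effort source, stroke at far end)
b4 stroke→Sf1  (source Sf1 imposes f)
b0 stroke→J1  (only one effort-in slot at J1)
b1 stroke→J2  (through GY1, causality inverts; strokes same side of GY1)
b2 stroke→J3  (J2: last free bond brings flow in)
b5 stroke→J3  (C1 outputs effort q/C1)
b6 stroke→I1  (closing 1-jn rule on J3)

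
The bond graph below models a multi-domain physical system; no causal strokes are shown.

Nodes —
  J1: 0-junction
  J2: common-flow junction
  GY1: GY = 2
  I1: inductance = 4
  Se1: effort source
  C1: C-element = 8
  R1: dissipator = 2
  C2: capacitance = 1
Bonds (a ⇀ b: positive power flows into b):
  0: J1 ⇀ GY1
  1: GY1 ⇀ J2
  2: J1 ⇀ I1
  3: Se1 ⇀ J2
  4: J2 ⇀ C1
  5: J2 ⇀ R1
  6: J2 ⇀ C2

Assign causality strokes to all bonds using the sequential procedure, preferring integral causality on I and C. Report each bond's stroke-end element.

β0 stroke at J1
β1 stroke at J2
β2 stroke at I1
β3 stroke at J2
β4 stroke at J2
β5 stroke at R1
β6 stroke at J2

bond 3 →J2  (Se1 fixes effort; stroke away)
bond 2 →I1  (I1 integral (f out))
bond 0 →J1  (J1 needs exactly one e-in)
bond 1 →J2  (GY1 both-in/both-out from 0)
bond 4 →J2  (C1: C, integral causality)
bond 6 →J2  (C2 integral (e out))
bond 5 →R1  (only one flow-in slot at J2)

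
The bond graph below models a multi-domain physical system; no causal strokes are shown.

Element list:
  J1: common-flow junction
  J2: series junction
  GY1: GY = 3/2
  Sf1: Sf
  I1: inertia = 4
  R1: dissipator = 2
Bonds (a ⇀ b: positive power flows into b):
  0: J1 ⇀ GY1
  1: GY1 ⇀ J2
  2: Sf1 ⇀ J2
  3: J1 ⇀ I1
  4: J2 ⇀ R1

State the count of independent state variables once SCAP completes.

#2 stroke at Sf1  (source Sf1 imposes f)
#1 stroke at J2  (1-jn J2 has f-setter on 2)
#4 stroke at J2  (J2: bond 2 brought flow, rest push out)
#0 stroke at J1  (GY1 both-in/both-out from 1)
#3 stroke at I1  (closing 1-jn rule on J1)

1  (I1 all integral)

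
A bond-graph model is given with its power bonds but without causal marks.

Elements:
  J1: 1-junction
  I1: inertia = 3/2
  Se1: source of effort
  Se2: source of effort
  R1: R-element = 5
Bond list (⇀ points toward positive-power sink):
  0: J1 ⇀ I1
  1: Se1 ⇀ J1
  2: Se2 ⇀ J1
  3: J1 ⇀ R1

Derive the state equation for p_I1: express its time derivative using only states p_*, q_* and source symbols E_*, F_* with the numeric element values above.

bond 1 →J1  (Se1: effort source, stroke at far end)
bond 2 →J1  (source Se2 imposes e)
bond 0 →I1  (I1: I, integral causality)
bond 3 →J1  (J1: bond 0 brought flow, rest push out)

dp_I1/dt = E_Se1 + E_Se2 - 10*p_I1/3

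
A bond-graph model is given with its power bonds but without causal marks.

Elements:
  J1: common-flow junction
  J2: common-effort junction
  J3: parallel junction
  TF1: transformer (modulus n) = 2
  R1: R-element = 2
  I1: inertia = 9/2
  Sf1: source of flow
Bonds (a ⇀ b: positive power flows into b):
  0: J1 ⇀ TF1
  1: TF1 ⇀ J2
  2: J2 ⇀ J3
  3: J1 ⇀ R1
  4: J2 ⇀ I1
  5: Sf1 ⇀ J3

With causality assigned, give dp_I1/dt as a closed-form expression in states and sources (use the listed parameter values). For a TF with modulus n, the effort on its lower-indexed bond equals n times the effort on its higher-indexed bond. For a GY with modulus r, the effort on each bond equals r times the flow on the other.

#5 |Sf1  (Sf1 (Sf) sets flow on bond)
#2 |J3  (only one effort-in slot at J3)
#4 |I1  (I1 outputs flow p/I1)
#1 |J2  (J2: last free bond brings effort in)
#0 |TF1  (TF TF1: opposite of bond 1)
#3 |J1  (J1: bond 0 brought flow, rest push out)

dp_I1/dt = F_Sf1/2 - p_I1/9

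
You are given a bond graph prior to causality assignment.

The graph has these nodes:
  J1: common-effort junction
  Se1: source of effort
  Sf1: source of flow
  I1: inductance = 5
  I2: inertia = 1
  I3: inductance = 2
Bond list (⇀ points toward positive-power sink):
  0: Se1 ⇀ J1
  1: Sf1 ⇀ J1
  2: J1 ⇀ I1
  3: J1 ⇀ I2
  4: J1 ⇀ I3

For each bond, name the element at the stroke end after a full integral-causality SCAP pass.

bond 0 stroke at J1
bond 1 stroke at Sf1
bond 2 stroke at I1
bond 3 stroke at I2
bond 4 stroke at I3

#0 stroke→J1  (Se1 fixes effort; stroke away)
#1 stroke→Sf1  (Sf1: flow source, stroke at near end)
#2 stroke→I1  (J1: bond 0 brought effort, rest push out)
#3 stroke→I2  (J1 effort already set via bond 0)
#4 stroke→I3  (J1 effort already set via bond 0)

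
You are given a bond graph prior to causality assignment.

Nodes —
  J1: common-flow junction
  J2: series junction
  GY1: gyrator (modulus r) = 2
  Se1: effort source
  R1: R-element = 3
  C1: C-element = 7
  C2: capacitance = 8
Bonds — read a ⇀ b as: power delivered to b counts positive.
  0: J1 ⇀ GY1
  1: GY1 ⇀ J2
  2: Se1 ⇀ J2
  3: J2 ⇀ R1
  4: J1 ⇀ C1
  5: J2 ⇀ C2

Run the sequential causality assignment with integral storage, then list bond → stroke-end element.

#2 |J2  (Se1 (Se) sets effort on bond)
#4 |J1  (prefer integral on C1)
#0 |GY1  (closing 1-jn rule on J1)
#1 |GY1  (GY GY1: same side as bond 0)
#3 |J2  (1-jn J2 has f-setter on 1)
#5 |J2  (J2 flow already set via bond 1)

β0 |GY1
β1 |GY1
β2 |J2
β3 |J2
β4 |J1
β5 |J2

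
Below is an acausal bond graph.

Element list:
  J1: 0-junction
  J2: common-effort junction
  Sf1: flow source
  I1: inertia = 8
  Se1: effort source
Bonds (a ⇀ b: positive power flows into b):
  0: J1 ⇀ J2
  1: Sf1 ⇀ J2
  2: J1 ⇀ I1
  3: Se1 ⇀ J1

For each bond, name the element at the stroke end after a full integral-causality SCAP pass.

b1 stroke→Sf1  (Sf1 (Sf) sets flow on bond)
b3 stroke→J1  (Se1: effort source, stroke at far end)
b0 stroke→J2  (common-e at J1 fixed by 3)
b2 stroke→I1  (J1: bond 3 brought effort, rest push out)

b0 →J2
b1 →Sf1
b2 →I1
b3 →J1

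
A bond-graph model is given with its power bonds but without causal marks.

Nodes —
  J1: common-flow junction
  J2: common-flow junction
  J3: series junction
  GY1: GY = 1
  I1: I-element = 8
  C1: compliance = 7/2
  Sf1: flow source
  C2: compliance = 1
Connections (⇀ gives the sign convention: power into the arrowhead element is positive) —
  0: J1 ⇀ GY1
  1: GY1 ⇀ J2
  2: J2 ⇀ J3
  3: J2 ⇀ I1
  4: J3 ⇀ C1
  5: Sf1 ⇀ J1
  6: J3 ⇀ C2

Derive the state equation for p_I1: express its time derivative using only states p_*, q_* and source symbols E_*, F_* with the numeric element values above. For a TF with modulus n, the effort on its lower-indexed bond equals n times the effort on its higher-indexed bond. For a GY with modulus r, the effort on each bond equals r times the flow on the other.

dp_I1/dt = F_Sf1 - 2*q_C1/7 - q_C2

β5 |Sf1  (Sf1 fixes flow; stroke at Sf1)
β0 |J1  (common-f at J1 fixed by 5)
β1 |J2  (through GY1, causality inverts; strokes same side of GY1)
β3 |I1  (I1 integral (f out))
β2 |J2  (J2: bond 3 brought flow, rest push out)
β4 |J3  (J3: bond 2 brought flow, rest push out)
β6 |J3  (common-f at J3 fixed by 2)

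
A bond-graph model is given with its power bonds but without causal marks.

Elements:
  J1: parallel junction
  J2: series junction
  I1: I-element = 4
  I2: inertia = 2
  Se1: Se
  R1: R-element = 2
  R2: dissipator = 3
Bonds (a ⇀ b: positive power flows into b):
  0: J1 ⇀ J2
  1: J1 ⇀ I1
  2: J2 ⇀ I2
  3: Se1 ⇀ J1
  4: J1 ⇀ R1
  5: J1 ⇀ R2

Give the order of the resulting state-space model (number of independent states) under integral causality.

b3 |J1  (Se1: effort source, stroke at far end)
b0 |J2  (0-jn J1 has e-setter on 3)
b1 |I1  (0-jn J1 has e-setter on 3)
b4 |R1  (J1: bond 3 brought effort, rest push out)
b5 |R2  (J1: bond 3 brought effort, rest push out)
b2 |I2  (J2: last free bond brings flow in)

2  (I1, I2 all integral)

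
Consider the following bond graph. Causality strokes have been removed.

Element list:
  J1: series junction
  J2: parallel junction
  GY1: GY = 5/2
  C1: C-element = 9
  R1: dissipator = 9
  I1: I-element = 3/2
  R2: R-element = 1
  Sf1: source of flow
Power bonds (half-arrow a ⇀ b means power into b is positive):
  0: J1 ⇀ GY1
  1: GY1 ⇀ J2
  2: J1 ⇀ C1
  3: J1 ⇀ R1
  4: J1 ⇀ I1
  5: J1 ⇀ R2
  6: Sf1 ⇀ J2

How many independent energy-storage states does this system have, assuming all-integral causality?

2  (C1, I1 all integral)

b6 stroke at Sf1  (Sf1 fixes flow; stroke at Sf1)
b1 stroke at J2  (closing 0-jn rule on J2)
b0 stroke at J1  (GY1: gyrator matches bond 1)
b2 stroke at J1  (C1: C, integral causality)
b4 stroke at I1  (I1: I, integral causality)
b3 stroke at J1  (J1: bond 4 brought flow, rest push out)
b5 stroke at J1  (J1: bond 4 brought flow, rest push out)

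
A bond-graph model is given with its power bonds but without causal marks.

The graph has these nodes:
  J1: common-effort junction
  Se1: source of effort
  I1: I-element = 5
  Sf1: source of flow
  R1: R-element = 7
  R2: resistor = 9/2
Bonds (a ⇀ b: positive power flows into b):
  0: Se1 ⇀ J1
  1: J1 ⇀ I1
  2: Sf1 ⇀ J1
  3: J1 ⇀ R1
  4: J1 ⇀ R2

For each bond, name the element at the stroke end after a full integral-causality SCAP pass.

#0 stroke at J1  (Se1 fixes effort; stroke away)
#2 stroke at Sf1  (Sf1: flow source, stroke at near end)
#1 stroke at I1  (J1 effort already set via bond 0)
#3 stroke at R1  (J1: bond 0 brought effort, rest push out)
#4 stroke at R2  (0-jn J1 has e-setter on 0)

β0 stroke→J1
β1 stroke→I1
β2 stroke→Sf1
β3 stroke→R1
β4 stroke→R2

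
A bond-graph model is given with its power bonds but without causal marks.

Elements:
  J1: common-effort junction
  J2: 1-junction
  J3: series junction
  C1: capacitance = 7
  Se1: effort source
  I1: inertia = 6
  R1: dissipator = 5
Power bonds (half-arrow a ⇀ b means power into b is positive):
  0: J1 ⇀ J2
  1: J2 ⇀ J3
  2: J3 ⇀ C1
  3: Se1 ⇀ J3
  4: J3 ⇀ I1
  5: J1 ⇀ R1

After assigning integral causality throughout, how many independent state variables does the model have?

b3 |J3  (Se1: effort source, stroke at far end)
b2 |J3  (C1 outputs effort q/C1)
b4 |I1  (I1: I, integral causality)
b1 |J3  (1-jn J3 has f-setter on 4)
b0 |J2  (common-f at J2 fixed by 1)
b5 |J1  (closing 0-jn rule on J1)

2  (C1, I1 all integral)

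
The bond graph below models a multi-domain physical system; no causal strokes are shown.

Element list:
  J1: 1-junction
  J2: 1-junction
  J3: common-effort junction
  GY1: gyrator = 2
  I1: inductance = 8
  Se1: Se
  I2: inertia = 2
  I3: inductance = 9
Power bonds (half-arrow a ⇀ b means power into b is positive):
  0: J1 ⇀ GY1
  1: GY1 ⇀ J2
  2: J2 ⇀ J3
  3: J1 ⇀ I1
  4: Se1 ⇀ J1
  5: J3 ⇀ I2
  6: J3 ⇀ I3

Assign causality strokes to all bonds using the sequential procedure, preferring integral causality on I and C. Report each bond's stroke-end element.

bond 0 →J1
bond 1 →J2
bond 2 →J3
bond 3 →I1
bond 4 →J1
bond 5 →I2
bond 6 →I3

β4 →J1  (Se1 fixes effort; stroke away)
β3 →I1  (I1: I, integral causality)
β0 →J1  (1-jn J1 has f-setter on 3)
β1 →J2  (GY1: gyrator matches bond 0)
β2 →J3  (J2: last free bond brings flow in)
β5 →I2  (J3: bond 2 brought effort, rest push out)
β6 →I3  (0-jn J3 has e-setter on 2)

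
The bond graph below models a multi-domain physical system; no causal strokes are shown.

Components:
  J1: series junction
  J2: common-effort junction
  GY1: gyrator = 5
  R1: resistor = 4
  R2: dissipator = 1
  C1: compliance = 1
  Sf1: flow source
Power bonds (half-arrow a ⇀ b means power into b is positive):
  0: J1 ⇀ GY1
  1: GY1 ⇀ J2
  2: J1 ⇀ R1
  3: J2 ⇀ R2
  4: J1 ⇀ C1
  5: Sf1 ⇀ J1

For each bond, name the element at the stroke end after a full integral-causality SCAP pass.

b0 →J1
b1 →J2
b2 →J1
b3 →R2
b4 →J1
b5 →Sf1

β5 stroke at Sf1  (source Sf1 imposes f)
β0 stroke at J1  (J1: bond 5 brought flow, rest push out)
β2 stroke at J1  (J1: bond 5 brought flow, rest push out)
β4 stroke at J1  (1-jn J1 has f-setter on 5)
β1 stroke at J2  (GY1: gyrator matches bond 0)
β3 stroke at R2  (common-e at J2 fixed by 1)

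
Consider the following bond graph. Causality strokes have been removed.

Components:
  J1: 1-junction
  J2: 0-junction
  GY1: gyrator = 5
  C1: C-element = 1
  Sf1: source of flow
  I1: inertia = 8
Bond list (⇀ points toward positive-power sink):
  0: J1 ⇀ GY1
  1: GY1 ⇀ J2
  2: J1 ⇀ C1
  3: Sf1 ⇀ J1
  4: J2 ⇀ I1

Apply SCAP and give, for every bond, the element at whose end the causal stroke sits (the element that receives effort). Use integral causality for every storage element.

#3 |Sf1  (Sf1: flow source, stroke at near end)
#0 |J1  (J1 flow already set via bond 3)
#2 |J1  (1-jn J1 has f-setter on 3)
#1 |J2  (GY1: gyrator matches bond 0)
#4 |I1  (J2 effort already set via bond 1)

bond 0 |J1
bond 1 |J2
bond 2 |J1
bond 3 |Sf1
bond 4 |I1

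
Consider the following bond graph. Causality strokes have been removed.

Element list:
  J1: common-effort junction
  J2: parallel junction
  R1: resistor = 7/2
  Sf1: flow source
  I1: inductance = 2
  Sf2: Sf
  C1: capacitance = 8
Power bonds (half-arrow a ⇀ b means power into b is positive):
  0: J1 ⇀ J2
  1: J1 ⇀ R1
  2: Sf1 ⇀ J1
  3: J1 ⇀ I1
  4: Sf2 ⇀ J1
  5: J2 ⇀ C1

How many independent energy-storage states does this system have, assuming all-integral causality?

2  (C1, I1 all integral)

b2 stroke→Sf1  (source Sf1 imposes f)
b4 stroke→Sf2  (source Sf2 imposes f)
b3 stroke→I1  (I1: I, integral causality)
b5 stroke→J2  (prefer integral on C1)
b0 stroke→J1  (J2: bond 5 brought effort, rest push out)
b1 stroke→R1  (J1: bond 0 brought effort, rest push out)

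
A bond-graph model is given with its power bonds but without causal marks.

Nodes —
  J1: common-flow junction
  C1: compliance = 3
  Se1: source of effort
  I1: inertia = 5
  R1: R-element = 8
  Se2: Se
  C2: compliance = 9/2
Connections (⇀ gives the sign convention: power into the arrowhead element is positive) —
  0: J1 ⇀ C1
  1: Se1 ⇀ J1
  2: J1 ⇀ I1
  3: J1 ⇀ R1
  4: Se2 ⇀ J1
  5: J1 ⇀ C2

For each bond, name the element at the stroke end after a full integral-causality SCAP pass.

#1 stroke at J1  (source Se1 imposes e)
#4 stroke at J1  (source Se2 imposes e)
#0 stroke at J1  (prefer integral on C1)
#2 stroke at I1  (I1 integral (f out))
#3 stroke at J1  (common-f at J1 fixed by 2)
#5 stroke at J1  (J1: bond 2 brought flow, rest push out)

#0 →J1
#1 →J1
#2 →I1
#3 →J1
#4 →J1
#5 →J1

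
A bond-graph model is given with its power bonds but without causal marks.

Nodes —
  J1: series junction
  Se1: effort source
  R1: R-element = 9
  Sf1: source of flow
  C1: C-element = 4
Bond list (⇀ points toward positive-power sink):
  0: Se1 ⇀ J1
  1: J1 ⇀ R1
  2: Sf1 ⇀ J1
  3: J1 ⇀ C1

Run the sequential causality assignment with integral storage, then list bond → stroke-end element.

β0 |J1
β1 |J1
β2 |Sf1
β3 |J1

bond 0 stroke→J1  (Se1: effort source, stroke at far end)
bond 2 stroke→Sf1  (Sf1 fixes flow; stroke at Sf1)
bond 1 stroke→J1  (J1 flow already set via bond 2)
bond 3 stroke→J1  (J1 flow already set via bond 2)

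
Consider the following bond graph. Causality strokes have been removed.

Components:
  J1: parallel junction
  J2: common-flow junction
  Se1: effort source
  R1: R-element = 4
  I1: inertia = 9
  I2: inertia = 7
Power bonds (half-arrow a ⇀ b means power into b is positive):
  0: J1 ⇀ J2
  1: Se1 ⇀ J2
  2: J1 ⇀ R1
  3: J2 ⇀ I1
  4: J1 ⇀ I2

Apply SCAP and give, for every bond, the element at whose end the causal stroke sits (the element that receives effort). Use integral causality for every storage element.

β1 →J2  (Se1: effort source, stroke at far end)
β3 →I1  (prefer integral on I1)
β0 →J2  (J2 flow already set via bond 3)
β4 →I2  (I2 outputs flow p/I2)
β2 →J1  (closing 0-jn rule on J1)

#0 →J2
#1 →J2
#2 →J1
#3 →I1
#4 →I2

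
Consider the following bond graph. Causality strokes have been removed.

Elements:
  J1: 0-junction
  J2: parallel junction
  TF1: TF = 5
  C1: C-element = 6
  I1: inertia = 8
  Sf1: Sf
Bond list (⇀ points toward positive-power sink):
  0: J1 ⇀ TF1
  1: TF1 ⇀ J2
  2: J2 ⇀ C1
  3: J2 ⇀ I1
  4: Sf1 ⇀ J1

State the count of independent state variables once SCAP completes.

2  (C1, I1 all integral)

bond 4 stroke→Sf1  (Sf1 (Sf) sets flow on bond)
bond 0 stroke→J1  (closing 0-jn rule on J1)
bond 1 stroke→TF1  (TF1 one-in-one-out from 0)
bond 2 stroke→J2  (C1 outputs effort q/C1)
bond 3 stroke→I1  (J2: bond 2 brought effort, rest push out)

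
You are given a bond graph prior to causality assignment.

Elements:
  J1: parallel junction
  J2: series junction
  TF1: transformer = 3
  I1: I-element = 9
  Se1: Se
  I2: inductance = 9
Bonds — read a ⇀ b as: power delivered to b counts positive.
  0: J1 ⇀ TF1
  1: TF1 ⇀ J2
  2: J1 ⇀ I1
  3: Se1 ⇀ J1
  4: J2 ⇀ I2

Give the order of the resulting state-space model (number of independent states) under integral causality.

#3 stroke at J1  (Se1: effort source, stroke at far end)
#0 stroke at TF1  (J1 effort already set via bond 3)
#2 stroke at I1  (common-e at J1 fixed by 3)
#1 stroke at J2  (TF1: transformer flips bond 0)
#4 stroke at I2  (J2: last free bond brings flow in)

2  (I1, I2 all integral)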